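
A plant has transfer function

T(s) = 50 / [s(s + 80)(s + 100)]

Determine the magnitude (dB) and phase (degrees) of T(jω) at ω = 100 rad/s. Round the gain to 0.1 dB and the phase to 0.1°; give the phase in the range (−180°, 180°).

-91.2 dB, 173.7°

At s = jω = j100:
pole (s+80): 80 + j100 → |·| = √(80²+100²) = √16400 ≈ 128.06, ∠ = arctan(100/80) ≈ 51.34°
pole (s+100): 100 + j100 → |·| = √(100²+100²) = √20000 ≈ 141.42, ∠ = arctan(100/100) ≈ 45.00°
pole at origin: |s| = 100, ∠ = 90.00° (in denominator)
|T| = 50 / 1.811e+06 ≈ 2.7609e-05
Gain = 20 log₁₀(2.7609e-05) ≈ -91.18 dB
∠T = 0.00° − 186.34° = -186.34° ≡ 173.66° (principal value)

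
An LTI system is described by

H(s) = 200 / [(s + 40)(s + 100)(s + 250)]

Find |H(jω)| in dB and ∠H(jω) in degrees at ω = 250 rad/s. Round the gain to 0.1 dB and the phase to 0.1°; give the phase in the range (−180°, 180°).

-101.6 dB, 165.9°

At s = jω = j250:
pole (s+40): 40 + j250 → |·| = √(40²+250²) = √64100 ≈ 253.18, ∠ = arctan(250/40) ≈ 80.91°
pole (s+100): 100 + j250 → |·| = √(100²+250²) = √72500 ≈ 269.26, ∠ = arctan(250/100) ≈ 68.20°
pole (s+250): 250 + j250 → |·| = √(250²+250²) = √125000 ≈ 353.55, ∠ = arctan(250/250) ≈ 45.00°
|H| = 200 / 2.4102e+07 ≈ 8.2981e-06
Gain = 20 log₁₀(8.2981e-06) ≈ -101.62 dB
∠H = 0.00° − 194.11° = -194.11° ≡ 165.89° (principal value)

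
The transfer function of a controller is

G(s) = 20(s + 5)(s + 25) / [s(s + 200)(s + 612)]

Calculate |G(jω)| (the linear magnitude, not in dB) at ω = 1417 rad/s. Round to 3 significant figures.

0.0128

At s = jω = j1417:
zero (s+5): 5 + j1417 → |·| = √(5²+1417²) = √2007914 ≈ 1417, ∠ = arctan(1417/5) ≈ 89.80°
zero (s+25): 25 + j1417 → |·| = √(25²+1417²) = √2008514 ≈ 1417.2, ∠ = arctan(1417/25) ≈ 88.99°
pole (s+200): 200 + j1417 → |·| = √(200²+1417²) = √2047889 ≈ 1431, ∠ = arctan(1417/200) ≈ 81.97°
pole (s+612): 612 + j1417 → |·| = √(612²+1417²) = √2382433 ≈ 1543.5, ∠ = arctan(1417/612) ≈ 66.64°
pole at origin: |s| = 1417, ∠ = 90.00° (in denominator)
|G| = 20 · 2.0082e+06 / 3.1298e+09 ≈ 0.012833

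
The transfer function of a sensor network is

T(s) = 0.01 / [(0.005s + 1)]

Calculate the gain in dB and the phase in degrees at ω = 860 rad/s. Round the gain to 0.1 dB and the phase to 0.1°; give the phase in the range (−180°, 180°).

At ω = 860 rad/s:
pole (1 + j860·0.005) = 1 + j4.3 → |·| ≈ 4.4147, ∠ ≈ 76.91°
|T| = 0.01 · 1 / (4.4147) ≈ 0.0022652
Gain = 20 log₁₀(0.0022652) ≈ -52.90 dB
∠T = (0°) − (76.91°) = -76.91°

-52.9 dB, -76.9°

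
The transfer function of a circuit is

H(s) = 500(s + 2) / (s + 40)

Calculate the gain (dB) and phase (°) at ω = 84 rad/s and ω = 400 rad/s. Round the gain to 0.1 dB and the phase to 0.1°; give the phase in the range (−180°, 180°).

ω = 84: 53.1 dB, 24.1°; ω = 400: 53.9 dB, 5.4°

At s = jω = j84:
zero (s+2): 2 + j84 → |·| = √(2²+84²) = √7060 ≈ 84.024, ∠ = arctan(84/2) ≈ 88.64°
pole (s+40): 40 + j84 → |·| = √(40²+84²) = √8656 ≈ 93.038, ∠ = arctan(84/40) ≈ 64.54°
|H| = 500 · 84.024 / 93.038 ≈ 451.56
Gain = 20 log₁₀(451.56) ≈ 53.09 dB
∠H = 88.64° − 64.54° = 24.10°

At s = jω = j400:
zero (s+2): 2 + j400 → |·| = √(2²+400²) = √160004 ≈ 400, ∠ = arctan(400/2) ≈ 89.71°
pole (s+40): 40 + j400 → |·| = √(40²+400²) = √161600 ≈ 402, ∠ = arctan(400/40) ≈ 84.29°
|H| = 500 · 400 / 402 ≈ 497.51
Gain = 20 log₁₀(497.51) ≈ 53.94 dB
∠H = 89.71° − 84.29° = 5.42°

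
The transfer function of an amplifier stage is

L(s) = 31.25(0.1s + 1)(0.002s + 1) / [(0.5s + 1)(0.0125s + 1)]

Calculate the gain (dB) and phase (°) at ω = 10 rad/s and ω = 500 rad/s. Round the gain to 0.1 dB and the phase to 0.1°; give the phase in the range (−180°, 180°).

ω = 10: 18.7 dB, -39.7°; ω = 500: 2.9 dB, -36.8°

At ω = 10 rad/s:
zero (1 + j10·0.1) = 1 + j1 → |·| ≈ 1.4142, ∠ ≈ 45.00°
zero (1 + j10·0.002) = 1 + j0.02 → |·| ≈ 1.0002, ∠ ≈ 1.15°
pole (1 + j10·0.5) = 1 + j5 → |·| ≈ 5.099, ∠ ≈ 78.69°
pole (1 + j10·0.0125) = 1 + j0.125 → |·| ≈ 1.0078, ∠ ≈ 7.13°
|L| = 31.25 · 1.4142 · 1.0002 / (5.099 · 1.0078) ≈ 8.6018
Gain = 20 log₁₀(8.6018) ≈ 18.69 dB
∠L = (45.00° + 1.15°) − (78.69° + 7.13°) = -39.67°

At ω = 500 rad/s:
zero (1 + j500·0.1) = 1 + j50 → |·| ≈ 50.01, ∠ ≈ 88.85°
zero (1 + j500·0.002) = 1 + j1 → |·| ≈ 1.4142, ∠ ≈ 45.00°
pole (1 + j500·0.5) = 1 + j250 → |·| ≈ 250, ∠ ≈ 89.77°
pole (1 + j500·0.0125) = 1 + j6.25 → |·| ≈ 6.3295, ∠ ≈ 80.91°
|L| = 31.25 · 50.01 · 1.4142 / (250 · 6.3295) ≈ 1.3967
Gain = 20 log₁₀(1.3967) ≈ 2.90 dB
∠L = (88.85° + 45.00°) − (89.77° + 80.91°) = -36.83°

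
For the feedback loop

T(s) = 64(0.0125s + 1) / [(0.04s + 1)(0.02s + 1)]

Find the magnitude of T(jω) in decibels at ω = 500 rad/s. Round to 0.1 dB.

6.1 dB

At ω = 500 rad/s:
zero (1 + j500·0.0125) = 1 + j6.25 → |·| ≈ 6.3295, ∠ ≈ 80.91°
pole (1 + j500·0.04) = 1 + j20 → |·| ≈ 20.025, ∠ ≈ 87.14°
pole (1 + j500·0.02) = 1 + j10 → |·| ≈ 10.05, ∠ ≈ 84.29°
|T| = 64 · 6.3295 / (20.025 · 10.05) ≈ 2.0128
Gain = 20 log₁₀(2.0128) ≈ 6.08 dB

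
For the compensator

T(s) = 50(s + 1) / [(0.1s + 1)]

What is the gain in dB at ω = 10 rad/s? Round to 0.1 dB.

51.0 dB

At ω = 10 rad/s:
zero (1 + j10·1) = 1 + j10 → |·| ≈ 10.05, ∠ ≈ 84.29°
pole (1 + j10·0.1) = 1 + j1 → |·| ≈ 1.4142, ∠ ≈ 45.00°
|T| = 50 · 10.05 / (1.4142) ≈ 355.32
Gain = 20 log₁₀(355.32) ≈ 51.01 dB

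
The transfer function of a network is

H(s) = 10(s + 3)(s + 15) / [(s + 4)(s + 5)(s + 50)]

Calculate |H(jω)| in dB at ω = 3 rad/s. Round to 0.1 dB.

-7.0 dB

At s = jω = j3:
zero (s+3): 3 + j3 → |·| = √(3²+3²) = √18 ≈ 4.2426, ∠ = arctan(3/3) ≈ 45.00°
zero (s+15): 15 + j3 → |·| = √(15²+3²) = √234 ≈ 15.297, ∠ = arctan(3/15) ≈ 11.31°
pole (s+4): 4 + j3 → |·| = √(4²+3²) = √25 ≈ 5, ∠ = arctan(3/4) ≈ 36.87°
pole (s+5): 5 + j3 → |·| = √(5²+3²) = √34 ≈ 5.831, ∠ = arctan(3/5) ≈ 30.96°
pole (s+50): 50 + j3 → |·| = √(50²+3²) = √2509 ≈ 50.09, ∠ = arctan(3/50) ≈ 3.43°
|H| = 10 · 64.899 / 1460.4 ≈ 0.44439
Gain = 20 log₁₀(0.44439) ≈ -7.04 dB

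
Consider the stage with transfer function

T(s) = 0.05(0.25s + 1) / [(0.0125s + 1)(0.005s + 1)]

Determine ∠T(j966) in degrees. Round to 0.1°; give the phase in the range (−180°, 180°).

-73.8°

At ω = 966 rad/s:
zero (1 + j966·0.25) = 1 + j241.5 → |·| ≈ 241.5, ∠ ≈ 89.76°
pole (1 + j966·0.0125) = 1 + j12.075 → |·| ≈ 12.116, ∠ ≈ 85.27°
pole (1 + j966·0.005) = 1 + j4.83 → |·| ≈ 4.9324, ∠ ≈ 78.30°
∠T = (89.76°) − (85.27° + 78.30°) = -73.81°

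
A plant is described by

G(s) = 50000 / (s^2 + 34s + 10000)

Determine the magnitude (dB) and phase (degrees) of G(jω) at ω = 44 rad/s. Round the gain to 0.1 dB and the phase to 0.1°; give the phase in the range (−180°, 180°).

15.7 dB, -10.5°

At s = jω = j44:
quadratic: (j44)² + 34·j44 + 10000 = 8064 + j1496 → |·| ≈ 8201.6, ∠ ≈ 10.51°
|G| = 50000 / 8201.6 ≈ 6.0964
Gain = 20 log₁₀(6.0964) ≈ 15.70 dB
∠G = 0.00° − 10.51° = -10.51°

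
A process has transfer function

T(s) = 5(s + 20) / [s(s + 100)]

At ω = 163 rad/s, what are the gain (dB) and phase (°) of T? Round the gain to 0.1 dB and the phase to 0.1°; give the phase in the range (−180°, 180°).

-31.6 dB, -65.5°

At s = jω = j163:
zero (s+20): 20 + j163 → |·| = √(20²+163²) = √26969 ≈ 164.22, ∠ = arctan(163/20) ≈ 83.00°
pole (s+100): 100 + j163 → |·| = √(100²+163²) = √36569 ≈ 191.23, ∠ = arctan(163/100) ≈ 58.47°
pole at origin: |s| = 163, ∠ = 90.00° (in denominator)
|T| = 5 · 164.22 / 31170 ≈ 0.026343
Gain = 20 log₁₀(0.026343) ≈ -31.59 dB
∠T = 83.00° − 148.47° = -65.47°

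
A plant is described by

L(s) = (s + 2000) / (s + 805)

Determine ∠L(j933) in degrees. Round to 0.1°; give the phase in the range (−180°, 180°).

-24.2°

Substitute s = j933:
Numerator: (j933) + 2000 = 2000 + j933
Denominator: (j933) + 805 = 805 + j933
|N| = √(2000² + 933²) ≈ 2206.9, ∠N ≈ 25.01°
|D| = √(805² + 933²) ≈ 1232.3, ∠D ≈ 49.21°
∠L = 25.01° − 49.21° = -24.20°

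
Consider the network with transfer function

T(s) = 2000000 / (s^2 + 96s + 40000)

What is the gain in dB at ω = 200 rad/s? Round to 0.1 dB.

At s = jω = j200:
quadratic: (j200)² + 96·j200 + 40000 = 0 + j19200 → |·| ≈ 19200, ∠ ≈ 90.00°
|T| = 2000000 / 19200 ≈ 104.17
Gain = 20 log₁₀(104.17) ≈ 40.35 dB

40.4 dB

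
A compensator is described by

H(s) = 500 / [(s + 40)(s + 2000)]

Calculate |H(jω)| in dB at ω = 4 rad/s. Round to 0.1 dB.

-44.1 dB

At s = jω = j4:
pole (s+40): 40 + j4 → |·| = √(40²+4²) = √1616 ≈ 40.2, ∠ = arctan(4/40) ≈ 5.71°
pole (s+2000): 2000 + j4 → |·| = √(2000²+4²) = √4000016 ≈ 2000, ∠ = arctan(4/2000) ≈ 0.11°
|H| = 500 / 80400 ≈ 0.0062189
Gain = 20 log₁₀(0.0062189) ≈ -44.13 dB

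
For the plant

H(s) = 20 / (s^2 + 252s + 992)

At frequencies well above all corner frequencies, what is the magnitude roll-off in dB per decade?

-40 dB/decade

Each pole contributes −20 dB/decade at high frequency; each zero contributes +20 dB/decade.
Net: 0 zero(s) − 2 pole(s) → -40 dB/decade.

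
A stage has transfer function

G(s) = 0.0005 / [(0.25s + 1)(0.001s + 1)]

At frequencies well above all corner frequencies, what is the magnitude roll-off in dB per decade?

-40 dB/decade

Each pole contributes −20 dB/decade at high frequency; each zero contributes +20 dB/decade.
Net: 0 zero(s) − 2 pole(s) → -40 dB/decade.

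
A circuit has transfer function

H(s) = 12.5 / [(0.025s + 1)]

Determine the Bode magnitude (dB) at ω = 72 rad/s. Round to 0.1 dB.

15.7 dB

At ω = 72 rad/s:
pole (1 + j72·0.025) = 1 + j1.8 → |·| ≈ 2.0591, ∠ ≈ 60.95°
|H| = 12.5 · 1 / (2.0591) ≈ 6.0706
Gain = 20 log₁₀(6.0706) ≈ 15.66 dB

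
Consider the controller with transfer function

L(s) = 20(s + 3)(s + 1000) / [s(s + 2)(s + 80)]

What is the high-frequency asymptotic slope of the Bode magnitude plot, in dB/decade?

-20 dB/decade

Each pole contributes −20 dB/decade at high frequency; each zero contributes +20 dB/decade.
Net: 2 zero(s) − 3 pole(s) → -20 dB/decade.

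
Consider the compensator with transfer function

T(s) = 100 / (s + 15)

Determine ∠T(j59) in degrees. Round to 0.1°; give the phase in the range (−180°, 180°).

-75.7°

Substitute s = j59:
Numerator: 100 = 100 + j0
Denominator: (j59) + 15 = 15 + j59
|N| = √(100² + 0²) ≈ 100, ∠N ≈ 0.00°
|D| = √(15² + 59²) ≈ 60.877, ∠D ≈ 75.74°
∠T = 0.00° − 75.74° = -75.74°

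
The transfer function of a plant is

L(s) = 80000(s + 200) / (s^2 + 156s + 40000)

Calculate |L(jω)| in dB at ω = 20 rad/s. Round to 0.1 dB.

At s = jω = j20:
zero (s+200): 200 + j20 → |·| = √(200²+20²) = √40400 ≈ 201, ∠ = arctan(20/200) ≈ 5.71°
quadratic: (j20)² + 156·j20 + 40000 = 39600 + j3120 → |·| ≈ 39723, ∠ ≈ 4.50°
|L| = 80000 · 201 / 39723 ≈ 404.8
Gain = 20 log₁₀(404.8) ≈ 52.14 dB

52.1 dB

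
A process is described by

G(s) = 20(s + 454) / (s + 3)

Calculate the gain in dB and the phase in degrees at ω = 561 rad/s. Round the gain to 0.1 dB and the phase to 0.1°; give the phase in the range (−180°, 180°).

28.2 dB, -38.7°

At s = jω = j561:
zero (s+454): 454 + j561 → |·| = √(454²+561²) = √520837 ≈ 721.69, ∠ = arctan(561/454) ≈ 51.02°
pole (s+3): 3 + j561 → |·| = √(3²+561²) = √314730 ≈ 561.01, ∠ = arctan(561/3) ≈ 89.69°
|G| = 20 · 721.69 / 561.01 ≈ 25.728
Gain = 20 log₁₀(25.728) ≈ 28.21 dB
∠G = 51.02° − 89.69° = -38.67°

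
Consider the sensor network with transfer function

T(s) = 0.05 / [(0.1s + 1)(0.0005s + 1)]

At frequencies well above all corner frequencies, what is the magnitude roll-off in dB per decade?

Each pole contributes −20 dB/decade at high frequency; each zero contributes +20 dB/decade.
Net: 0 zero(s) − 2 pole(s) → -40 dB/decade.

-40 dB/decade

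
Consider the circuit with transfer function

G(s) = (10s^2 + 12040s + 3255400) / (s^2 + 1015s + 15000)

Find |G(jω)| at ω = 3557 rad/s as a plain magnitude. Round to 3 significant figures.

Substitute s = j3557:
Numerator: 10(j3557)^2 + 12040(j3557) + 3255400 = -123267090 + j42826280
Denominator: (j3557)^2 + 1015(j3557) + 15000 = -12637249 + j3610355
|N| = √(123267090² + 42826280²) ≈ 1.3049e+08, ∠N ≈ 160.84°
|D| = √(12637249² + 3610355²) ≈ 1.3143e+07, ∠D ≈ 164.06°
|G| = 1.3049e+08 / 1.3143e+07 ≈ 9.9285

9.93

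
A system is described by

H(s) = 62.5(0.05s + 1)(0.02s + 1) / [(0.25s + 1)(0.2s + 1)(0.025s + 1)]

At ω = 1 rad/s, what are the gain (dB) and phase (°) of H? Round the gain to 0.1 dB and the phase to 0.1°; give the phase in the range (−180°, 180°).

At ω = 1 rad/s:
zero (1 + j1·0.05) = 1 + j0.05 → |·| ≈ 1.0012, ∠ ≈ 2.86°
zero (1 + j1·0.02) = 1 + j0.02 → |·| ≈ 1.0002, ∠ ≈ 1.15°
pole (1 + j1·0.25) = 1 + j0.25 → |·| ≈ 1.0308, ∠ ≈ 14.04°
pole (1 + j1·0.2) = 1 + j0.2 → |·| ≈ 1.0198, ∠ ≈ 11.31°
pole (1 + j1·0.025) = 1 + j0.025 → |·| ≈ 1.0003, ∠ ≈ 1.43°
|H| = 62.5 · 1.0012 · 1.0002 / (1.0308 · 1.0198 · 1.0003) ≈ 59.521
Gain = 20 log₁₀(59.521) ≈ 35.49 dB
∠H = (2.86° + 1.15°) − (14.04° + 11.31° + 1.43°) = -22.77°

35.5 dB, -22.8°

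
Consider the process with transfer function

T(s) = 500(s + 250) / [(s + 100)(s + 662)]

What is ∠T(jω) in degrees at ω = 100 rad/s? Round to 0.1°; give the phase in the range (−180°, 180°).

-31.8°

At s = jω = j100:
zero (s+250): 250 + j100 → |·| = √(250²+100²) = √72500 ≈ 269.26, ∠ = arctan(100/250) ≈ 21.80°
pole (s+100): 100 + j100 → |·| = √(100²+100²) = √20000 ≈ 141.42, ∠ = arctan(100/100) ≈ 45.00°
pole (s+662): 662 + j100 → |·| = √(662²+100²) = √448244 ≈ 669.51, ∠ = arctan(100/662) ≈ 8.59°
∠T = 21.80° − 53.59° = -31.79°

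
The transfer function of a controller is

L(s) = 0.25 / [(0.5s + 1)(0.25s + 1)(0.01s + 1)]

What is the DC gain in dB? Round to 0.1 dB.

L(0) = 0.25 · 1 / 1 = 0.25
20 log₁₀(0.25) ≈ -12.04 dB

-12.0 dB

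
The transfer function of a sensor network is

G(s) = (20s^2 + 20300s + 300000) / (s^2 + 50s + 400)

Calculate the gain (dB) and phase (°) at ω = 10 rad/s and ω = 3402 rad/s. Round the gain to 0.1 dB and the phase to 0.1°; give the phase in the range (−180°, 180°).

ω = 10: 55.8 dB, -24.8°; ω = 3402: 26.4 dB, -15.8°

Substitute s = j10:
Numerator: 20(j10)^2 + 20300(j10) + 300000 = 298000 + j203000
Denominator: (j10)^2 + 50(j10) + 400 = 300 + j500
|N| = √(298000² + 203000²) ≈ 3.6057e+05, ∠N ≈ 34.26°
|D| = √(300² + 500²) ≈ 583.1, ∠D ≈ 59.04°
|G| = 3.6057e+05 / 583.1 ≈ 618.37
Gain = 20 log₁₀(618.37) ≈ 55.82 dB
∠G = 34.26° − 59.04° = -24.78°

Substitute s = j3402:
Numerator: 20(j3402)^2 + 20300(j3402) + 300000 = -231172080 + j69060600
Denominator: (j3402)^2 + 50(j3402) + 400 = -11573204 + j170100
|N| = √(231172080² + 69060600²) ≈ 2.4127e+08, ∠N ≈ 163.37°
|D| = √(11573204² + 170100²) ≈ 1.1574e+07, ∠D ≈ 179.16°
|G| = 2.4127e+08 / 1.1574e+07 ≈ 20.846
Gain = 20 log₁₀(20.846) ≈ 26.38 dB
∠G = 163.37° − 179.16° = -15.79°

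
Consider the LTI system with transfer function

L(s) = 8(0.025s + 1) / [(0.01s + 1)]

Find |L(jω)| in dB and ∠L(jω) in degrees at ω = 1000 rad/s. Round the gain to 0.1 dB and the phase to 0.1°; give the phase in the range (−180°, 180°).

At ω = 1000 rad/s:
zero (1 + j1000·0.025) = 1 + j25 → |·| ≈ 25.02, ∠ ≈ 87.71°
pole (1 + j1000·0.01) = 1 + j10 → |·| ≈ 10.05, ∠ ≈ 84.29°
|L| = 8 · 25.02 / (10.05) ≈ 19.916
Gain = 20 log₁₀(19.916) ≈ 25.98 dB
∠L = (87.71°) − (84.29°) = 3.42°

26.0 dB, 3.4°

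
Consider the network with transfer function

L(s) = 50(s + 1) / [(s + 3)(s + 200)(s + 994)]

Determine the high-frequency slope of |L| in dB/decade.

-40 dB/decade

Each pole contributes −20 dB/decade at high frequency; each zero contributes +20 dB/decade.
Net: 1 zero(s) − 3 pole(s) → -40 dB/decade.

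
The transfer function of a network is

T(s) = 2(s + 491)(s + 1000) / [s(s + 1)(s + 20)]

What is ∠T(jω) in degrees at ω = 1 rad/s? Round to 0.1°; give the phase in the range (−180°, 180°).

At s = jω = j1:
zero (s+491): 491 + j1 → |·| = √(491²+1²) = √241082 ≈ 491, ∠ = arctan(1/491) ≈ 0.12°
zero (s+1000): 1000 + j1 → |·| = √(1000²+1²) = √1000001 ≈ 1000, ∠ = arctan(1/1000) ≈ 0.06°
pole (s+1): 1 + j1 → |·| = √(1²+1²) = √2 ≈ 1.4142, ∠ = arctan(1/1) ≈ 45.00°
pole (s+20): 20 + j1 → |·| = √(20²+1²) = √401 ≈ 20.025, ∠ = arctan(1/20) ≈ 2.86°
pole at origin: |s| = 1, ∠ = 90.00° (in denominator)
∠T = 0.18° − 137.86° = -137.68°

-137.7°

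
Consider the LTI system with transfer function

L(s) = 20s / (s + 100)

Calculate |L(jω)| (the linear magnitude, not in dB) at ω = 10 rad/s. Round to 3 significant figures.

At s = jω = j10:
zero at origin: s = j10 → |·| = 10, ∠ = 90.00°
pole (s+100): 100 + j10 → |·| = √(100²+10²) = √10100 ≈ 100.5, ∠ = arctan(10/100) ≈ 5.71°
|L| = 20 · 10 / 100.5 ≈ 1.99

1.99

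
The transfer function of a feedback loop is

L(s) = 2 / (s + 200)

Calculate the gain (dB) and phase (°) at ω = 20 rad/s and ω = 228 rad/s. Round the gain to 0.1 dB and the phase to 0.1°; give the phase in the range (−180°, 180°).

ω = 20: -40.0 dB, -5.7°; ω = 228: -43.6 dB, -48.7°

Substitute s = j20:
Numerator: 2 = 2 + j0
Denominator: (j20) + 200 = 200 + j20
|N| = √(2² + 0²) ≈ 2, ∠N ≈ 0.00°
|D| = √(200² + 20²) ≈ 201, ∠D ≈ 5.71°
|L| = 2 / 201 ≈ 0.0099502
Gain = 20 log₁₀(0.0099502) ≈ -40.04 dB
∠L = 0.00° − 5.71° = -5.71°

Substitute s = j228:
Numerator: 2 = 2 + j0
Denominator: (j228) + 200 = 200 + j228
|N| = √(2² + 0²) ≈ 2, ∠N ≈ 0.00°
|D| = √(200² + 228²) ≈ 303.29, ∠D ≈ 48.74°
|L| = 2 / 303.29 ≈ 0.0065943
Gain = 20 log₁₀(0.0065943) ≈ -43.62 dB
∠L = 0.00° − 48.74° = -48.74°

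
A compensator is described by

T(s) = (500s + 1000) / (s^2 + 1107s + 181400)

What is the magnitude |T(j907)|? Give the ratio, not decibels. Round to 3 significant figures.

Substitute s = j907:
Numerator: 500(j907) + 1000 = 1000 + j453500
Denominator: (j907)^2 + 1107(j907) + 181400 = -641249 + j1004049
|N| = √(1000² + 453500²) ≈ 4.535e+05, ∠N ≈ 89.87°
|D| = √(641249² + 1004049²) ≈ 1.1913e+06, ∠D ≈ 122.56°
|T| = 4.535e+05 / 1.1913e+06 ≈ 0.38068

0.381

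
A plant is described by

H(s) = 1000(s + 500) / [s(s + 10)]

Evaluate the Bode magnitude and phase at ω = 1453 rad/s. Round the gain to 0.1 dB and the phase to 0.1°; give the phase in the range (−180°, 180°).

At s = jω = j1453:
zero (s+500): 500 + j1453 → |·| = √(500²+1453²) = √2361209 ≈ 1536.6, ∠ = arctan(1453/500) ≈ 71.01°
pole (s+10): 10 + j1453 → |·| = √(10²+1453²) = √2111309 ≈ 1453, ∠ = arctan(1453/10) ≈ 89.61°
pole at origin: |s| = 1453, ∠ = 90.00° (in denominator)
|H| = 1000 · 1536.6 / 2.1112e+06 ≈ 0.72783
Gain = 20 log₁₀(0.72783) ≈ -2.76 dB
∠H = 71.01° − 179.61° = -108.60°

-2.8 dB, -108.6°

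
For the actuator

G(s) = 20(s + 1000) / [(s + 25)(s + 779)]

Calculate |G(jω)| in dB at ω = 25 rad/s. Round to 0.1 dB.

-2.8 dB

At s = jω = j25:
zero (s+1000): 1000 + j25 → |·| = √(1000²+25²) = √1000625 ≈ 1000.3, ∠ = arctan(25/1000) ≈ 1.43°
pole (s+25): 25 + j25 → |·| = √(25²+25²) = √1250 ≈ 35.355, ∠ = arctan(25/25) ≈ 45.00°
pole (s+779): 779 + j25 → |·| = √(779²+25²) = √607466 ≈ 779.4, ∠ = arctan(25/779) ≈ 1.84°
|G| = 20 · 1000.3 / 27556 ≈ 0.72601
Gain = 20 log₁₀(0.72601) ≈ -2.78 dB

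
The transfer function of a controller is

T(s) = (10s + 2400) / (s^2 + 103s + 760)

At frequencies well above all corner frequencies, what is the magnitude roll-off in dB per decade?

Each pole contributes −20 dB/decade at high frequency; each zero contributes +20 dB/decade.
Net: 1 zero(s) − 2 pole(s) → -20 dB/decade.

-20 dB/decade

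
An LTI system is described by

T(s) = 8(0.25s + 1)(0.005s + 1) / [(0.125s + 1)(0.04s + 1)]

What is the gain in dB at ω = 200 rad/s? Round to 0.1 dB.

9.0 dB

At ω = 200 rad/s:
zero (1 + j200·0.25) = 1 + j50 → |·| ≈ 50.01, ∠ ≈ 88.85°
zero (1 + j200·0.005) = 1 + j1 → |·| ≈ 1.4142, ∠ ≈ 45.00°
pole (1 + j200·0.125) = 1 + j25 → |·| ≈ 25.02, ∠ ≈ 87.71°
pole (1 + j200·0.04) = 1 + j8 → |·| ≈ 8.0623, ∠ ≈ 82.87°
|T| = 8 · 50.01 · 1.4142 / (25.02 · 8.0623) ≈ 2.8049
Gain = 20 log₁₀(2.8049) ≈ 8.96 dB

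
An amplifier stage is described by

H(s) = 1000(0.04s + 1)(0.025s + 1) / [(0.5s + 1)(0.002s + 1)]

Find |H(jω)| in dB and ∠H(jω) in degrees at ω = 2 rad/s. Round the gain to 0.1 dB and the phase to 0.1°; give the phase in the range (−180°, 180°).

57.0 dB, -37.8°

At ω = 2 rad/s:
zero (1 + j2·0.04) = 1 + j0.08 → |·| ≈ 1.0032, ∠ ≈ 4.57°
zero (1 + j2·0.025) = 1 + j0.05 → |·| ≈ 1.0012, ∠ ≈ 2.86°
pole (1 + j2·0.5) = 1 + j1 → |·| ≈ 1.4142, ∠ ≈ 45.00°
pole (1 + j2·0.002) = 1 + j0.004 → |·| ≈ 1, ∠ ≈ 0.23°
|H| = 1000 · 1.0032 · 1.0012 / (1.4142 · 1) ≈ 710.23
Gain = 20 log₁₀(710.23) ≈ 57.03 dB
∠H = (4.57° + 2.86°) − (45.00° + 0.23°) = -37.80°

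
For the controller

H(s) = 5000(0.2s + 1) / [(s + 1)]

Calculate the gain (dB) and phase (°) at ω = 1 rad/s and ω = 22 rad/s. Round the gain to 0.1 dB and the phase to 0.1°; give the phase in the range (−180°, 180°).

ω = 1: 71.1 dB, -33.7°; ω = 22: 60.2 dB, -10.2°

At ω = 1 rad/s:
zero (1 + j1·0.2) = 1 + j0.2 → |·| ≈ 1.0198, ∠ ≈ 11.31°
pole (1 + j1·1) = 1 + j1 → |·| ≈ 1.4142, ∠ ≈ 45.00°
|H| = 5000 · 1.0198 / (1.4142) ≈ 3605.6
Gain = 20 log₁₀(3605.6) ≈ 71.14 dB
∠H = (11.31°) − (45.00°) = -33.69°

At ω = 22 rad/s:
zero (1 + j22·0.2) = 1 + j4.4 → |·| ≈ 4.5122, ∠ ≈ 77.20°
pole (1 + j22·1) = 1 + j22 → |·| ≈ 22.023, ∠ ≈ 87.40°
|H| = 5000 · 4.5122 / (22.023) ≈ 1024.4
Gain = 20 log₁₀(1024.4) ≈ 60.21 dB
∠H = (77.20°) − (87.40°) = -10.20°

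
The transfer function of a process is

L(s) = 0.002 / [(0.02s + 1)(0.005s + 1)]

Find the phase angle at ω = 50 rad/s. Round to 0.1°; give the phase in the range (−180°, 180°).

-59.0°

At ω = 50 rad/s:
pole (1 + j50·0.02) = 1 + j1 → |·| ≈ 1.4142, ∠ ≈ 45.00°
pole (1 + j50·0.005) = 1 + j0.25 → |·| ≈ 1.0308, ∠ ≈ 14.04°
∠L = (0°) − (45.00° + 14.04°) = -59.04°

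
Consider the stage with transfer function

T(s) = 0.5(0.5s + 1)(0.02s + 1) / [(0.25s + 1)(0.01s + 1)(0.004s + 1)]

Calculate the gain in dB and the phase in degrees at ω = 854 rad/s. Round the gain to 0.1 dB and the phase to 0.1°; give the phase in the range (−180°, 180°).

-5.1 dB, -70.2°

At ω = 854 rad/s:
zero (1 + j854·0.5) = 1 + j427 → |·| ≈ 427, ∠ ≈ 89.87°
zero (1 + j854·0.02) = 1 + j17.08 → |·| ≈ 17.109, ∠ ≈ 86.65°
pole (1 + j854·0.25) = 1 + j213.5 → |·| ≈ 213.5, ∠ ≈ 89.73°
pole (1 + j854·0.01) = 1 + j8.54 → |·| ≈ 8.5983, ∠ ≈ 83.32°
pole (1 + j854·0.004) = 1 + j3.416 → |·| ≈ 3.5594, ∠ ≈ 73.68°
|T| = 0.5 · 427 · 17.109 / (213.5 · 8.5983 · 3.5594) ≈ 0.55903
Gain = 20 log₁₀(0.55903) ≈ -5.05 dB
∠T = (89.87° + 86.65°) − (89.73° + 83.32° + 73.68°) = -70.21°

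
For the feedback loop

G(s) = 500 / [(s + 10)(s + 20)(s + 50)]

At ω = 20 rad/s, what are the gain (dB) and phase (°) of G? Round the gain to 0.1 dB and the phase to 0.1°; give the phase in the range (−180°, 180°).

-36.7 dB, -130.2°

At s = jω = j20:
pole (s+10): 10 + j20 → |·| = √(10²+20²) = √500 ≈ 22.361, ∠ = arctan(20/10) ≈ 63.43°
pole (s+20): 20 + j20 → |·| = √(20²+20²) = √800 ≈ 28.284, ∠ = arctan(20/20) ≈ 45.00°
pole (s+50): 50 + j20 → |·| = √(50²+20²) = √2900 ≈ 53.852, ∠ = arctan(20/50) ≈ 21.80°
|G| = 500 / 34059 ≈ 0.01468
Gain = 20 log₁₀(0.01468) ≈ -36.67 dB
∠G = 0.00° − 130.23° = -130.23°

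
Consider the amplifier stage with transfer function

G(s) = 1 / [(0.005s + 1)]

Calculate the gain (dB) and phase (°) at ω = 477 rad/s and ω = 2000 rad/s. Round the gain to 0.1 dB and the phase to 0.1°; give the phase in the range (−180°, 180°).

At ω = 477 rad/s:
pole (1 + j477·0.005) = 1 + j2.385 → |·| ≈ 2.5862, ∠ ≈ 67.25°
|G| = 1 · 1 / (2.5862) ≈ 0.38667
Gain = 20 log₁₀(0.38667) ≈ -8.25 dB
∠G = (0°) − (67.25°) = -67.25°

At ω = 2000 rad/s:
pole (1 + j2000·0.005) = 1 + j10 → |·| ≈ 10.05, ∠ ≈ 84.29°
|G| = 1 · 1 / (10.05) ≈ 0.099502
Gain = 20 log₁₀(0.099502) ≈ -20.04 dB
∠G = (0°) − (84.29°) = -84.29°

ω = 477: -8.3 dB, -67.3°; ω = 2000: -20.0 dB, -84.3°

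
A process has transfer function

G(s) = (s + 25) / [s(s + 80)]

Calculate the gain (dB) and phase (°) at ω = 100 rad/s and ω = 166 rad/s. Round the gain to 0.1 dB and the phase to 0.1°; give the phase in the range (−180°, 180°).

At s = jω = j100:
zero (s+25): 25 + j100 → |·| = √(25²+100²) = √10625 ≈ 103.08, ∠ = arctan(100/25) ≈ 75.96°
pole (s+80): 80 + j100 → |·| = √(80²+100²) = √16400 ≈ 128.06, ∠ = arctan(100/80) ≈ 51.34°
pole at origin: |s| = 100, ∠ = 90.00° (in denominator)
|G| = 1 · 103.08 / 12806 ≈ 0.0080494
Gain = 20 log₁₀(0.0080494) ≈ -41.88 dB
∠G = 75.96° − 141.34° = -65.38°

At s = jω = j166:
zero (s+25): 25 + j166 → |·| = √(25²+166²) = √28181 ≈ 167.87, ∠ = arctan(166/25) ≈ 81.44°
pole (s+80): 80 + j166 → |·| = √(80²+166²) = √33956 ≈ 184.27, ∠ = arctan(166/80) ≈ 64.27°
pole at origin: |s| = 166, ∠ = 90.00° (in denominator)
|G| = 1 · 167.87 / 30589 ≈ 0.0054879
Gain = 20 log₁₀(0.0054879) ≈ -45.21 dB
∠G = 81.44° − 154.27° = -72.83°

ω = 100: -41.9 dB, -65.4°; ω = 166: -45.2 dB, -72.8°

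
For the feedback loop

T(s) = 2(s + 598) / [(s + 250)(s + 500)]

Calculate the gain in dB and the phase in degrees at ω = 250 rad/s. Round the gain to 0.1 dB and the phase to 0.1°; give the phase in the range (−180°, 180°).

-43.7 dB, -48.9°

At s = jω = j250:
zero (s+598): 598 + j250 → |·| = √(598²+250²) = √420104 ≈ 648.15, ∠ = arctan(250/598) ≈ 22.69°
pole (s+250): 250 + j250 → |·| = √(250²+250²) = √125000 ≈ 353.55, ∠ = arctan(250/250) ≈ 45.00°
pole (s+500): 500 + j250 → |·| = √(500²+250²) = √312500 ≈ 559.02, ∠ = arctan(250/500) ≈ 26.57°
|T| = 2 · 648.15 / 1.9764e+05 ≈ 0.0065589
Gain = 20 log₁₀(0.0065589) ≈ -43.66 dB
∠T = 22.69° − 71.57° = -48.88°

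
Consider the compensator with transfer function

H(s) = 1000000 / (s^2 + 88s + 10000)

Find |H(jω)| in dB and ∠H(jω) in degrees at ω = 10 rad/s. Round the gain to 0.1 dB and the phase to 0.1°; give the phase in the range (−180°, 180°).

At s = jω = j10:
quadratic: (j10)² + 88·j10 + 10000 = 9900 + j880 → |·| ≈ 9939, ∠ ≈ 5.08°
|H| = 1000000 / 9939 ≈ 100.61
Gain = 20 log₁₀(100.61) ≈ 40.05 dB
∠H = 0.00° − 5.08° = -5.08°

40.1 dB, -5.1°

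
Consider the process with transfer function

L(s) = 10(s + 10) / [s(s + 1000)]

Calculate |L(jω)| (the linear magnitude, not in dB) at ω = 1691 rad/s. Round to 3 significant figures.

At s = jω = j1691:
zero (s+10): 10 + j1691 → |·| = √(10²+1691²) = √2859581 ≈ 1691, ∠ = arctan(1691/10) ≈ 89.66°
pole (s+1000): 1000 + j1691 → |·| = √(1000²+1691²) = √3859481 ≈ 1964.6, ∠ = arctan(1691/1000) ≈ 59.40°
pole at origin: |s| = 1691, ∠ = 90.00° (in denominator)
|L| = 10 · 1691 / 3.3221e+06 ≈ 0.0050902

0.00509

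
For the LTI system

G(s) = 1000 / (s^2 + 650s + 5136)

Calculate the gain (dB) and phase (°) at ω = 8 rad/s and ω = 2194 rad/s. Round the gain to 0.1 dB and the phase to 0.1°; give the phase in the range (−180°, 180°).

ω = 8: -17.2 dB, -45.7°; ω = 2194: -74.0 dB, -163.5°

Substitute s = j8:
Numerator: 1000 = 1000 + j0
Denominator: (j8)^2 + 650(j8) + 5136 = 5072 + j5200
|N| = √(1000² + 0²) ≈ 1000, ∠N ≈ 0.00°
|D| = √(5072² + 5200²) ≈ 7264, ∠D ≈ 45.71°
|G| = 1000 / 7264 ≈ 0.13767
Gain = 20 log₁₀(0.13767) ≈ -17.22 dB
∠G = 0.00° − 45.71° = -45.71°

Substitute s = j2194:
Numerator: 1000 = 1000 + j0
Denominator: (j2194)^2 + 650(j2194) + 5136 = -4808500 + j1426100
|N| = √(1000² + 0²) ≈ 1000, ∠N ≈ 0.00°
|D| = √(4808500² + 1426100²) ≈ 5.0155e+06, ∠D ≈ 163.48°
|G| = 1000 / 5.0155e+06 ≈ 0.00019938
Gain = 20 log₁₀(0.00019938) ≈ -74.01 dB
∠G = 0.00° − 163.48° = -163.48°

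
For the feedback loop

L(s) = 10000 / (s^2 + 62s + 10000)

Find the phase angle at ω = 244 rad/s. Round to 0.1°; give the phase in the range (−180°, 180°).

-163.0°

At s = jω = j244:
quadratic: (j244)² + 62·j244 + 10000 = -49536 + j15128 → |·| ≈ 51795, ∠ ≈ 163.02°
∠L = 0.00° − 163.02° = -163.02°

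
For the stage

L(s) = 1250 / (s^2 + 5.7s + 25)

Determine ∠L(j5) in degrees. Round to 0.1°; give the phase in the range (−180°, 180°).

At s = jω = j5:
quadratic: (j5)² + 5.7·j5 + 25 = 0 + j28.5 → |·| ≈ 28.5, ∠ ≈ 90.00°
∠L = 0.00° − 90.00° = -90.00°

-90.0°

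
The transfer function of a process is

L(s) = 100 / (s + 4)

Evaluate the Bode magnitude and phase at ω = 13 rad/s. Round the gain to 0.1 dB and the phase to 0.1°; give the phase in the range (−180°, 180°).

17.3 dB, -72.9°

At s = jω = j13:
pole (s+4): 4 + j13 → |·| = √(4²+13²) = √185 ≈ 13.601, ∠ = arctan(13/4) ≈ 72.90°
|L| = 100 / 13.601 ≈ 7.3524
Gain = 20 log₁₀(7.3524) ≈ 17.33 dB
∠L = 0.00° − 72.90° = -72.90°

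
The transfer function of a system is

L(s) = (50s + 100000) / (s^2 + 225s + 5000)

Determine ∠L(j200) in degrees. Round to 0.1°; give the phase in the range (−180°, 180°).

-122.2°

Substitute s = j200:
Numerator: 50(j200) + 100000 = 100000 + j10000
Denominator: (j200)^2 + 225(j200) + 5000 = -35000 + j45000
|N| = √(100000² + 10000²) ≈ 1.005e+05, ∠N ≈ 5.71°
|D| = √(35000² + 45000²) ≈ 57009, ∠D ≈ 127.87°
∠L = 5.71° − 127.87° = -122.16°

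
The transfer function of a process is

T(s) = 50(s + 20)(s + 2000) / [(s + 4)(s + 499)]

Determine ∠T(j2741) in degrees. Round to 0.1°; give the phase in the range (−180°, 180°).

-26.1°

At s = jω = j2741:
zero (s+20): 20 + j2741 → |·| = √(20²+2741²) = √7513481 ≈ 2741.1, ∠ = arctan(2741/20) ≈ 89.58°
zero (s+2000): 2000 + j2741 → |·| = √(2000²+2741²) = √11513081 ≈ 3393.1, ∠ = arctan(2741/2000) ≈ 53.88°
pole (s+4): 4 + j2741 → |·| = √(4²+2741²) = √7513097 ≈ 2741, ∠ = arctan(2741/4) ≈ 89.92°
pole (s+499): 499 + j2741 → |·| = √(499²+2741²) = √7762082 ≈ 2786.1, ∠ = arctan(2741/499) ≈ 79.68°
∠T = 143.46° − 169.60° = -26.14°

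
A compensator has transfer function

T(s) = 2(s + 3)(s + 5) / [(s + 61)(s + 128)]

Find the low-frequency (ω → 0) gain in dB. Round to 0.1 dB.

T(0) = 2·3·5 / (61·128) ≈ 0.0038422
20 log₁₀(0.0038422) ≈ -48.31 dB

-48.3 dB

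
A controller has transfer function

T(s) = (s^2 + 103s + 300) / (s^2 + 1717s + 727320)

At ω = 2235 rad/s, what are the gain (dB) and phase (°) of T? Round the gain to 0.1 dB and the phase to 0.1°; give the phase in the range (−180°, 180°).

-1.2 dB, 39.3°

Substitute s = j2235:
Numerator: (j2235)^2 + 103(j2235) + 300 = -4994925 + j230205
Denominator: (j2235)^2 + 1717(j2235) + 727320 = -4267905 + j3837495
|N| = √(4994925² + 230205²) ≈ 5.0002e+06, ∠N ≈ 177.36°
|D| = √(4267905² + 3837495²) ≈ 5.7395e+06, ∠D ≈ 138.04°
|T| = 5.0002e+06 / 5.7395e+06 ≈ 0.87119
Gain = 20 log₁₀(0.87119) ≈ -1.20 dB
∠T = 177.36° − 138.04° = 39.32°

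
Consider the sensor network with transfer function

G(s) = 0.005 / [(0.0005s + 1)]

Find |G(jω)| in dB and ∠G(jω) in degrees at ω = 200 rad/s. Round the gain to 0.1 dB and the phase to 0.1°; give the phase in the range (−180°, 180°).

At ω = 200 rad/s:
pole (1 + j200·0.0005) = 1 + j0.1 → |·| ≈ 1.005, ∠ ≈ 5.71°
|G| = 0.005 · 1 / (1.005) ≈ 0.0049751
Gain = 20 log₁₀(0.0049751) ≈ -46.06 dB
∠G = (0°) − (5.71°) = -5.71°

-46.1 dB, -5.7°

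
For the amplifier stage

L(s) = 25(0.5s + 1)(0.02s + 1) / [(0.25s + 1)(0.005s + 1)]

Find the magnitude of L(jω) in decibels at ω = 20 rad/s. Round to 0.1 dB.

At ω = 20 rad/s:
zero (1 + j20·0.5) = 1 + j10 → |·| ≈ 10.05, ∠ ≈ 84.29°
zero (1 + j20·0.02) = 1 + j0.4 → |·| ≈ 1.077, ∠ ≈ 21.80°
pole (1 + j20·0.25) = 1 + j5 → |·| ≈ 5.099, ∠ ≈ 78.69°
pole (1 + j20·0.005) = 1 + j0.1 → |·| ≈ 1.005, ∠ ≈ 5.71°
|L| = 25 · 10.05 · 1.077 / (5.099 · 1.005) ≈ 52.804
Gain = 20 log₁₀(52.804) ≈ 34.45 dB

34.5 dB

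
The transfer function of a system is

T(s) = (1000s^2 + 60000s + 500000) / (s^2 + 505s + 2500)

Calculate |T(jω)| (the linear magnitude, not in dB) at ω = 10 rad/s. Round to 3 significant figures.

129

Substitute s = j10:
Numerator: 1000(j10)^2 + 60000(j10) + 500000 = 400000 + j600000
Denominator: (j10)^2 + 505(j10) + 2500 = 2400 + j5050
|N| = √(400000² + 600000²) ≈ 7.2111e+05, ∠N ≈ 56.31°
|D| = √(2400² + 5050²) ≈ 5591.3, ∠D ≈ 64.58°
|T| = 7.2111e+05 / 5591.3 ≈ 128.97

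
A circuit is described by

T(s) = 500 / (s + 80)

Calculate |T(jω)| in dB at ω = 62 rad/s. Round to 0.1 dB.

At s = jω = j62:
pole (s+80): 80 + j62 → |·| = √(80²+62²) = √10244 ≈ 101.21, ∠ = arctan(62/80) ≈ 37.78°
|T| = 500 / 101.21 ≈ 4.9402
Gain = 20 log₁₀(4.9402) ≈ 13.87 dB

13.9 dB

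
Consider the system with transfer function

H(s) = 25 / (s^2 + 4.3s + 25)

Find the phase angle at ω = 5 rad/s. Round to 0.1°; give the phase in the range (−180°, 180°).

At s = jω = j5:
quadratic: (j5)² + 4.3·j5 + 25 = 0 + j21.5 → |·| ≈ 21.5, ∠ ≈ 90.00°
∠H = 0.00° − 90.00° = -90.00°

-90.0°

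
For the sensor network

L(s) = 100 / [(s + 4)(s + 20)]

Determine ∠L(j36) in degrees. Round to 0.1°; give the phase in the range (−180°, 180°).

At s = jω = j36:
pole (s+4): 4 + j36 → |·| = √(4²+36²) = √1312 ≈ 36.222, ∠ = arctan(36/4) ≈ 83.66°
pole (s+20): 20 + j36 → |·| = √(20²+36²) = √1696 ≈ 41.183, ∠ = arctan(36/20) ≈ 60.95°
∠L = 0.00° − 144.61° = -144.61°

-144.6°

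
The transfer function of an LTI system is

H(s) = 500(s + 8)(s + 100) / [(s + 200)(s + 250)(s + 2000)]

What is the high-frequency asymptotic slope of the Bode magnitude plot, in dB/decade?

-20 dB/decade

Each pole contributes −20 dB/decade at high frequency; each zero contributes +20 dB/decade.
Net: 2 zero(s) − 3 pole(s) → -20 dB/decade.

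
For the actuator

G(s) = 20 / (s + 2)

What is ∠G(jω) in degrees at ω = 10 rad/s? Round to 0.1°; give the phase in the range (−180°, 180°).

At s = jω = j10:
pole (s+2): 2 + j10 → |·| = √(2²+10²) = √104 ≈ 10.198, ∠ = arctan(10/2) ≈ 78.69°
∠G = 0.00° − 78.69° = -78.69°

-78.7°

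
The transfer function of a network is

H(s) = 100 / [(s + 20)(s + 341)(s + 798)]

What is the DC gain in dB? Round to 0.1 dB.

-94.7 dB

H(0) = 100 / (20·341·798) ≈ 1.8374e-05
20 log₁₀(1.8374e-05) ≈ -94.72 dB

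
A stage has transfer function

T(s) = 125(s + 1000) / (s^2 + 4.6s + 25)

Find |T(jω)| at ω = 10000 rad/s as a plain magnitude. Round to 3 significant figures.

0.0126

At s = jω = j10000:
zero (s+1000): 1000 + j10000 → |·| = √(1000²+10000²) = √101000000 ≈ 10050, ∠ = arctan(10000/1000) ≈ 84.29°
quadratic: (j10000)² + 4.6·j10000 + 25 = -99999975 + j46000 → |·| ≈ 1e+08, ∠ ≈ 179.97°
|T| = 125 · 10050 / 1e+08 ≈ 0.012563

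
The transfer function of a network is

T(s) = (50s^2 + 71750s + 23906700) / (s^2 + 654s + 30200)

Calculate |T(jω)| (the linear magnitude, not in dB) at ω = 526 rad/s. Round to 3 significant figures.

92.3

Substitute s = j526:
Numerator: 50(j526)^2 + 71750(j526) + 23906700 = 10072900 + j37740500
Denominator: (j526)^2 + 654(j526) + 30200 = -246476 + j344004
|N| = √(10072900² + 37740500²) ≈ 3.9062e+07, ∠N ≈ 75.06°
|D| = √(246476² + 344004²) ≈ 4.2319e+05, ∠D ≈ 125.62°
|T| = 3.9062e+07 / 4.2319e+05 ≈ 92.304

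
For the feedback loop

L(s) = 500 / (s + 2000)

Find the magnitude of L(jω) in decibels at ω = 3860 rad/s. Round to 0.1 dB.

At s = jω = j3860:
pole (s+2000): 2000 + j3860 → |·| = √(2000²+3860²) = √18899600 ≈ 4347.4, ∠ = arctan(3860/2000) ≈ 62.61°
|L| = 500 / 4347.4 ≈ 0.11501
Gain = 20 log₁₀(0.11501) ≈ -18.79 dB

-18.8 dB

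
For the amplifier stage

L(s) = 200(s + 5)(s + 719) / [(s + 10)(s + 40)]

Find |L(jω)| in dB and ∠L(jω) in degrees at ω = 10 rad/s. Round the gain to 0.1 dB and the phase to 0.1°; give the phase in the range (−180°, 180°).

68.8 dB, 5.2°

At s = jω = j10:
zero (s+5): 5 + j10 → |·| = √(5²+10²) = √125 ≈ 11.18, ∠ = arctan(10/5) ≈ 63.43°
zero (s+719): 719 + j10 → |·| = √(719²+10²) = √517061 ≈ 719.07, ∠ = arctan(10/719) ≈ 0.80°
pole (s+10): 10 + j10 → |·| = √(10²+10²) = √200 ≈ 14.142, ∠ = arctan(10/10) ≈ 45.00°
pole (s+40): 40 + j10 → |·| = √(40²+10²) = √1700 ≈ 41.231, ∠ = arctan(10/40) ≈ 14.04°
|L| = 200 · 8039.2 / 583.09 ≈ 2757.4
Gain = 20 log₁₀(2757.4) ≈ 68.81 dB
∠L = 64.23° − 59.04° = 5.19°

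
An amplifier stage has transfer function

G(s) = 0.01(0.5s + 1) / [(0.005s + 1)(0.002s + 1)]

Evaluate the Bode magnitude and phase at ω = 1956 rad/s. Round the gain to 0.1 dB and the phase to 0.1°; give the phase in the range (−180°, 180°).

At ω = 1956 rad/s:
zero (1 + j1956·0.5) = 1 + j978 → |·| ≈ 978, ∠ ≈ 89.94°
pole (1 + j1956·0.005) = 1 + j9.78 → |·| ≈ 9.831, ∠ ≈ 84.16°
pole (1 + j1956·0.002) = 1 + j3.912 → |·| ≈ 4.0378, ∠ ≈ 75.66°
|G| = 0.01 · 978 / (9.831 · 4.0378) ≈ 0.24637
Gain = 20 log₁₀(0.24637) ≈ -12.17 dB
∠G = (89.94°) − (84.16° + 75.66°) = -69.88°

-12.2 dB, -69.9°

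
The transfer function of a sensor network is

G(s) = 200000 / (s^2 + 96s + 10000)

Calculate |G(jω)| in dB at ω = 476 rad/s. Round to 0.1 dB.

At s = jω = j476:
quadratic: (j476)² + 96·j476 + 10000 = -216576 + j45696 → |·| ≈ 2.2134e+05, ∠ ≈ 168.09°
|G| = 200000 / 2.2134e+05 ≈ 0.90359
Gain = 20 log₁₀(0.90359) ≈ -0.88 dB

-0.9 dB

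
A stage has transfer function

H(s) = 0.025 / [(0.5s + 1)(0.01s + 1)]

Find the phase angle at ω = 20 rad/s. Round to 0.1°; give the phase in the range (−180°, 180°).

At ω = 20 rad/s:
pole (1 + j20·0.5) = 1 + j10 → |·| ≈ 10.05, ∠ ≈ 84.29°
pole (1 + j20·0.01) = 1 + j0.2 → |·| ≈ 1.0198, ∠ ≈ 11.31°
∠H = (0°) − (84.29° + 11.31°) = -95.60°

-95.6°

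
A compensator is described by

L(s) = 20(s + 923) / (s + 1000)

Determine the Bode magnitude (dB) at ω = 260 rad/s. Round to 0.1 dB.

25.4 dB

At s = jω = j260:
zero (s+923): 923 + j260 → |·| = √(923²+260²) = √919529 ≈ 958.92, ∠ = arctan(260/923) ≈ 15.73°
pole (s+1000): 1000 + j260 → |·| = √(1000²+260²) = √1067600 ≈ 1033.2, ∠ = arctan(260/1000) ≈ 14.57°
|L| = 20 · 958.92 / 1033.2 ≈ 18.562
Gain = 20 log₁₀(18.562) ≈ 25.37 dB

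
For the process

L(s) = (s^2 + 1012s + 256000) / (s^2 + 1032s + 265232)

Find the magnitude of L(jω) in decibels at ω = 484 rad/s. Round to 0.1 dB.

Substitute s = j484:
Numerator: (j484)^2 + 1012(j484) + 256000 = 21744 + j489808
Denominator: (j484)^2 + 1032(j484) + 265232 = 30976 + j499488
|N| = √(21744² + 489808²) ≈ 4.9029e+05, ∠N ≈ 87.46°
|D| = √(30976² + 499488²) ≈ 5.0045e+05, ∠D ≈ 86.45°
|L| = 4.9029e+05 / 5.0045e+05 ≈ 0.9797
Gain = 20 log₁₀(0.9797) ≈ -0.18 dB

-0.2 dB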